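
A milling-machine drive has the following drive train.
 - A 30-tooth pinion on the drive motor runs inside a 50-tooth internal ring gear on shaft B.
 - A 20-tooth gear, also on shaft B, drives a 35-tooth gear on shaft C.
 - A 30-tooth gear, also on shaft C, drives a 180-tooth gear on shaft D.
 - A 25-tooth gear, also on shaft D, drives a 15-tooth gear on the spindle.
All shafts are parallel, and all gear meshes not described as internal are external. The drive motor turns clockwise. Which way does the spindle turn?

the drive motor → shaft B: internal mesh, same direction → CW.
shaft B → shaft C: external mesh, 1 reversal → CCW.
shaft C → shaft D: external mesh, 1 reversal → CW.
shaft D → the spindle: external mesh, 1 reversal → CCW.
3 reversals in total — an odd number — so the spindle turns opposite to the drive motor.

anticlockwise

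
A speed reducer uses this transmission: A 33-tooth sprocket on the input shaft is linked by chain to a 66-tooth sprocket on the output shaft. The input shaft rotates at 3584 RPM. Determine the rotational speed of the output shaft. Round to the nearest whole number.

1792 RPM

chain 66/33 = 2 → 3584/2 = 1792 RPM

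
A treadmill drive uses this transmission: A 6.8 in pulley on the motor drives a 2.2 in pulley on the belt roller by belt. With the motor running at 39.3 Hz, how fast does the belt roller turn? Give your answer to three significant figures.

121 Hz

Belt: ratio = 2.2/6.8 = 0.32353, so the belt roller turns at 39.3 / 0.32353 = 121.47 Hz.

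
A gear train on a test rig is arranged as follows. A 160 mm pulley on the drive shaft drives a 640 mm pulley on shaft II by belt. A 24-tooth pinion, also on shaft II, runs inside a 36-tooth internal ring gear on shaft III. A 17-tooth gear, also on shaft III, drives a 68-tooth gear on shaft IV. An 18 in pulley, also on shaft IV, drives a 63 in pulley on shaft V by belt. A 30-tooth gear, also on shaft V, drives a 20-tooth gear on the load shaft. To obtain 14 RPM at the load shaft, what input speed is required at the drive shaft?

Overall ratio R = 4 × 1.5 × 4 × 3.5 × 0.66667 = 56.
Required input speed = output speed × R = 14 × 56 = 784 RPM.

784 RPM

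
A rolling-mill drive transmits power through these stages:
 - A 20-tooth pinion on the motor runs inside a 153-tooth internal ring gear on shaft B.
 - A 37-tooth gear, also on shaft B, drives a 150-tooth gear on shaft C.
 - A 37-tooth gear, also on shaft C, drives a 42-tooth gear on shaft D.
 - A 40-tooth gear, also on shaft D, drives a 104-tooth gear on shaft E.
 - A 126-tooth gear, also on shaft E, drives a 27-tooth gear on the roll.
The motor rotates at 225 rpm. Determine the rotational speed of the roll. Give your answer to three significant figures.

the motor → shaft B (internal gear, 153/20): 225 ÷ 7.65 = 29.412 rpm
shaft B → shaft C (gear mesh, 150/37): 29.412 ÷ 4.0541 = 7.2549 rpm
shaft C → shaft D (gear mesh, 42/37): 7.2549 ÷ 1.1351 = 6.3912 rpm
shaft D → shaft E (gear mesh, 104/40): 6.3912 ÷ 2.6 = 2.4582 rpm
shaft E → the roll (gear mesh, 27/126): 2.4582 ÷ 0.21429 = 11.471 rpm

11.5 rpm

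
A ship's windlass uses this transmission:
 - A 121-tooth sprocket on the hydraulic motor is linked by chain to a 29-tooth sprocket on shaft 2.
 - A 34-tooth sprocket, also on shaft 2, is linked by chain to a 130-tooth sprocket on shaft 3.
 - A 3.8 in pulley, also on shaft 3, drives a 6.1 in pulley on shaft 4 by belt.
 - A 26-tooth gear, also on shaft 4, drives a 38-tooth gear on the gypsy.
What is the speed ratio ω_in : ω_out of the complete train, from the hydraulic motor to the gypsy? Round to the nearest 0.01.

Each stage contributes driven/driver: chain 29/121 = 0.23967, chain 130/34 = 3.8235, belt 6.1/3.8 = 1.6053, gear mesh 38/26 = 1.4615.
Overall: 0.23967 × 3.8235 × 1.6053 × 1.4615 = 2.15.

2.15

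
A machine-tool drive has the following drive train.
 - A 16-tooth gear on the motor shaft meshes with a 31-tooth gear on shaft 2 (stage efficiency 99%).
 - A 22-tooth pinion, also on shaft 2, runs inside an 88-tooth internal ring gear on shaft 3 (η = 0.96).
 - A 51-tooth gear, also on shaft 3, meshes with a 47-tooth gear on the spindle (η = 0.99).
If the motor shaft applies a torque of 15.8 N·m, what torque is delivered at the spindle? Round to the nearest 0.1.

Gear mesh: ratio = 31/16 = 1.9375; torque at shaft 2 = 15.8 × 1.9375 × 0.99 = 30.306 N·m.
Internal gear: ratio = 88/22 = 4; torque at shaft 3 = 30.306 × 4 × 0.96 = 116.38 N·m.
Gear mesh: ratio = 47/51 = 0.92157; torque at the spindle = 116.38 × 0.92157 × 0.99 = 106.18 N·m.

106.2 N·m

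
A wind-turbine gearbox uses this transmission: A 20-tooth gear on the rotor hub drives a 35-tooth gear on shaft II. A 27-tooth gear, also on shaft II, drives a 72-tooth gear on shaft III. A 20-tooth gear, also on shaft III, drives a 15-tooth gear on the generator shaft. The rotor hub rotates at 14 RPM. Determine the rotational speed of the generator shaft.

Gear mesh: ratio = 35/20 = 1.75, so shaft II turns at 14 / 1.75 = 8 RPM.
Gear mesh: ratio = 72/27 = 2.6667, so shaft III turns at 8 / 2.6667 = 3 RPM.
Gear mesh: ratio = 15/20 = 0.75, so the generator shaft turns at 3 / 0.75 = 4 RPM.

4 RPM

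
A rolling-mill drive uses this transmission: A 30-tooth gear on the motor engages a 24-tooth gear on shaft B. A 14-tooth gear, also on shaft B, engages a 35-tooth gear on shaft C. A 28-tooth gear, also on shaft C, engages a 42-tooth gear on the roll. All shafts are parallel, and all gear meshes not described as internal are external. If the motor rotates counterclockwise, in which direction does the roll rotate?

the motor → shaft B: external mesh, 1 reversal → CW.
shaft B → shaft C: external mesh, 1 reversal → CCW.
shaft C → the roll: external mesh, 1 reversal → CW.
3 reversals in total — an odd number — so the roll turns opposite to the motor.

clockwise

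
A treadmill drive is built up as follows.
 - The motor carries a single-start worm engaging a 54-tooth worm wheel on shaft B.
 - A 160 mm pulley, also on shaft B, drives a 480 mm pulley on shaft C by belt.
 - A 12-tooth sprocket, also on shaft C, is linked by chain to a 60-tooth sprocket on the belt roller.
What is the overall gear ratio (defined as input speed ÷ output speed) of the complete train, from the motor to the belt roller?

Each stage contributes driven/driver: worm 54/1 = 54, belt 480/160 = 3, chain 60/12 = 5.
Overall: 54 × 3 × 5 = 810.

810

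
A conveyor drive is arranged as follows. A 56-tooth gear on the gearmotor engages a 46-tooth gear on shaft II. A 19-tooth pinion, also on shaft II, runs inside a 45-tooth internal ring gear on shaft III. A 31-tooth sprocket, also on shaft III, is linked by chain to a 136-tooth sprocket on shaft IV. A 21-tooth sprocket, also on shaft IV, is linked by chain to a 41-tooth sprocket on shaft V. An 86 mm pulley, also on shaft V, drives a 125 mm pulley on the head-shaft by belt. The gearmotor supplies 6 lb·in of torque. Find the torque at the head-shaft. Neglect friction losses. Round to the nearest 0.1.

145.3 lb·in

Gear mesh: ratio = 46/56 = 0.82143; torque at shaft II = 6 × 0.82143 = 4.9286 lb·in.
Internal gear: ratio = 45/19 = 2.3684; torque at shaft III = 4.9286 × 2.3684 = 11.673 lb·in.
Chain: ratio = 136/31 = 4.3871; torque at shaft IV = 11.673 × 4.3871 = 51.21 lb·in.
Chain: ratio = 41/21 = 1.9524; torque at shaft V = 51.21 × 1.9524 = 99.982 lb·in.
Belt: ratio = 125/86 = 1.4535; torque at the head-shaft = 99.982 × 1.4535 = 145.32 lb·in.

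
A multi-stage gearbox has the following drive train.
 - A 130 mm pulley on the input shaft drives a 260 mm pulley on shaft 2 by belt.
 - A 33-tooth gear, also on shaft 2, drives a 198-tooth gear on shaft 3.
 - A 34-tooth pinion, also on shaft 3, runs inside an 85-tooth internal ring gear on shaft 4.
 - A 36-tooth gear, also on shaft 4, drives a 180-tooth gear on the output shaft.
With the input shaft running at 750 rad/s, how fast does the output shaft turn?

5 rad/s

the input shaft → shaft 2 (belt, 260/130): 750 ÷ 2 = 375 rad/s
shaft 2 → shaft 3 (gear mesh, 198/33): 375 ÷ 6 = 62.5 rad/s
shaft 3 → shaft 4 (internal gear, 85/34): 62.5 ÷ 2.5 = 25 rad/s
shaft 4 → the output shaft (gear mesh, 180/36): 25 ÷ 5 = 5 rad/s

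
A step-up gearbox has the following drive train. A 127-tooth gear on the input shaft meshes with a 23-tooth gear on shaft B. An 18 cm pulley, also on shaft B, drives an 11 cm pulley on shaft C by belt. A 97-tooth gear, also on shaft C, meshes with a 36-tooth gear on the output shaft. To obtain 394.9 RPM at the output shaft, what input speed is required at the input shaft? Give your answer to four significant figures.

16.22 RPM

Overall ratio R = 0.1811 × 0.61111 × 0.37113 = 0.041075.
Required input speed = output speed × R = 394.9 × 0.041075 = 16.22 RPM.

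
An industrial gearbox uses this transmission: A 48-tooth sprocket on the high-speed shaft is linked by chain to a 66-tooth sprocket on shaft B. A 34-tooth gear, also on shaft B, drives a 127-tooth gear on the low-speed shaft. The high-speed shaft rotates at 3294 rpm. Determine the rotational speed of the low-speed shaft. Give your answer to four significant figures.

641.4 rpm

chain 66/48 = 1.375 → 3294/1.375 = 2395.6 rpm
gear mesh 127/34 = 3.7353 → 2395.6/3.7353 = 641.35 rpm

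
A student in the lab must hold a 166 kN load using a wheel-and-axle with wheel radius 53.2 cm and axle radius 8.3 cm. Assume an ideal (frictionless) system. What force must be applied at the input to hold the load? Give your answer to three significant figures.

Wheel-and-axle MA = R/r = 53.2/8.3 = 6.4096.
Effort = load / MA = 166 / 6.4096 = 25.898 kN.

25.9 kN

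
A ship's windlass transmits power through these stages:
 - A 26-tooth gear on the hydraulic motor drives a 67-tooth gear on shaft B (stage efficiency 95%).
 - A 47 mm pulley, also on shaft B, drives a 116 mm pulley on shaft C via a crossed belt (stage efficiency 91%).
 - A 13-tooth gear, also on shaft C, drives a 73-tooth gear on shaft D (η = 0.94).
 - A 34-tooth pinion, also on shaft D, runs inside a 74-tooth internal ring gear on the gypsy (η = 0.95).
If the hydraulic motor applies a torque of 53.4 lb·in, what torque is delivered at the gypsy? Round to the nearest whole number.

3204 lb·in

After the gear mesh (67/26): 53.4 × 2.5769 × 0.95 = 130.73 lb·in
After the belt (116/47): 130.73 × 2.4681 × 0.91 = 293.61 lb·in
After the gear mesh (73/13): 293.61 × 5.6154 × 0.94 = 1549.8 lb·in
After the internal gear (74/34): 1549.8 × 2.1765 × 0.95 = 3204.4 lb·in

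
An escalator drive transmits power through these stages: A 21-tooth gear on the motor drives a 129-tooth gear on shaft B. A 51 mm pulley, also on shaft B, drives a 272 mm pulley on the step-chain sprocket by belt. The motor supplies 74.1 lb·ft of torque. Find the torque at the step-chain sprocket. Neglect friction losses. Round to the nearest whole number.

2428 lb·ft

Gear mesh: ratio = 129/21 = 6.1429; torque at shaft B = 74.1 × 6.1429 = 455.19 lb·ft.
Belt: ratio = 272/51 = 5.3333; torque at the step-chain sprocket = 455.19 × 5.3333 = 2427.7 lb·ft.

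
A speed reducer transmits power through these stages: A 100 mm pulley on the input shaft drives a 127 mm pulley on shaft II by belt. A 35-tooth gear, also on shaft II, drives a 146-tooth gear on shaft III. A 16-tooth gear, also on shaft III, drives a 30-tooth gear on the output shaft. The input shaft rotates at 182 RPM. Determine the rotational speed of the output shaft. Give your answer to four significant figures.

the input shaft → shaft II (belt, 127/100): 182 ÷ 1.27 = 143.31 RPM
shaft II → shaft III (gear mesh, 146/35): 143.31 ÷ 4.1714 = 34.354 RPM
shaft III → the output shaft (gear mesh, 30/16): 34.354 ÷ 1.875 = 18.322 RPM

18.32 RPM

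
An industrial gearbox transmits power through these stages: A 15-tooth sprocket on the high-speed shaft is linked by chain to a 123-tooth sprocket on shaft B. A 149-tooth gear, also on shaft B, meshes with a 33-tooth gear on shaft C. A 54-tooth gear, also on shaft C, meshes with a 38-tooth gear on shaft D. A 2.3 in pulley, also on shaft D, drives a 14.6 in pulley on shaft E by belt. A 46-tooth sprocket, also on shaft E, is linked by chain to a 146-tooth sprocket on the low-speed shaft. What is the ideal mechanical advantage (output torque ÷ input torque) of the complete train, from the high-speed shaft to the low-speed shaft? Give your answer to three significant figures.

Each stage contributes driven/driver: chain 123/15 = 8.2, gear mesh 33/149 = 0.22148, gear mesh 38/54 = 0.7037, belt 14.6/2.3 = 6.3478, chain 146/46 = 3.1739.
Overall: 8.2 × 0.22148 × 0.7037 × 6.3478 × 3.1739 = 25.748.

25.7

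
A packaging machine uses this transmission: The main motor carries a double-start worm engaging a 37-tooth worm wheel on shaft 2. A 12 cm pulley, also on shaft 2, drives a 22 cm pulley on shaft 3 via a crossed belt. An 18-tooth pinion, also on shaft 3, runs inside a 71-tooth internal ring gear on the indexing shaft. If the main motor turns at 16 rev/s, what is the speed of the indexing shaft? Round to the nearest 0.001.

the main motor → shaft 2 (worm, 37/2): 16 ÷ 18.5 = 0.86486 rev/s
shaft 2 → shaft 3 (belt, 22/12): 0.86486 ÷ 1.8333 = 0.47174 rev/s
shaft 3 → the indexing shaft (internal gear, 71/18): 0.47174 ÷ 3.9444 = 0.1196 rev/s

0.120 rev/s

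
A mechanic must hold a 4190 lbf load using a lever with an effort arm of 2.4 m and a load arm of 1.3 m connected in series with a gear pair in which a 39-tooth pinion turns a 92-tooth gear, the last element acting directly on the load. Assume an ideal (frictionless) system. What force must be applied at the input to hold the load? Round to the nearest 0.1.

Lever MA = effort arm / load arm = 2.4/1.3 = 1.8462.
Gear pair MA = 92/39 = 2.359.
Combined ideal MA = 1.8462 × 2.359 = 4.355.
Effort = load / MA = 4190 / 4.355 = 962.11 lbf.

962.1 lbf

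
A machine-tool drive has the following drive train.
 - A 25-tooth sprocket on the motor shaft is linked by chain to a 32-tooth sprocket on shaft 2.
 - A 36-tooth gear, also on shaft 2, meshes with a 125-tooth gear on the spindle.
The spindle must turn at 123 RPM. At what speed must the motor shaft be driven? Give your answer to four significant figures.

546.7 RPM

Overall ratio R = 1.28 × 3.4722 = 4.4444.
Required input speed = output speed × R = 123 × 4.4444 = 546.67 RPM.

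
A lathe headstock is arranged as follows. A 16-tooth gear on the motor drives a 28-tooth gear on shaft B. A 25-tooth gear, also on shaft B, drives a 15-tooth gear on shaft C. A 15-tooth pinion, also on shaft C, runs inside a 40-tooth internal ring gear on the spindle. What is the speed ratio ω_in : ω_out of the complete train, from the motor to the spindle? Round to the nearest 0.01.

2.80

Each stage contributes driven/driver: gear mesh 28/16 = 1.75, gear mesh 15/25 = 0.6, internal gear 40/15 = 2.6667.
Overall: 1.75 × 0.6 × 2.6667 = 2.8.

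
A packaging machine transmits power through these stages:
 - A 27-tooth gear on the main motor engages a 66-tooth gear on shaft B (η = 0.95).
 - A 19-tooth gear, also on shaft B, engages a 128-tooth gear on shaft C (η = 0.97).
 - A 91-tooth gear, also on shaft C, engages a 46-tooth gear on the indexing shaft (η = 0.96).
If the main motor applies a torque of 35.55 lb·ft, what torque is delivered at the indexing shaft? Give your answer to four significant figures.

261.8 lb·ft

gear mesh 66/27 = 2.4444 → τ = 35.55·2.4444·0.95 = 82.555 lb·ft
gear mesh 128/19 = 6.7368 → τ = 82.555·6.7368·0.97 = 539.48 lb·ft
gear mesh 46/91 = 0.50549 → τ = 539.48·0.50549·0.96 = 261.79 lb·ft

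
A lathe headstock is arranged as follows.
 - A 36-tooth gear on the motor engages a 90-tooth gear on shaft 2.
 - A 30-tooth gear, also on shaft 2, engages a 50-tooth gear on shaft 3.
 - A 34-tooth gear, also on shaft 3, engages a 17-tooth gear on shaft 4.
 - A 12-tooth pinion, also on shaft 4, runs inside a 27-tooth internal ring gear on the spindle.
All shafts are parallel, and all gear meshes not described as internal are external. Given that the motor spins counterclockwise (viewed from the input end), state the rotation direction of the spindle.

clockwise

the motor → shaft 2: external mesh, 1 reversal → CW.
shaft 2 → shaft 3: external mesh, 1 reversal → CCW.
shaft 3 → shaft 4: external mesh, 1 reversal → CW.
shaft 4 → the spindle: internal mesh, same direction → CW.
3 reversals in total — an odd number — so the spindle turns opposite to the motor.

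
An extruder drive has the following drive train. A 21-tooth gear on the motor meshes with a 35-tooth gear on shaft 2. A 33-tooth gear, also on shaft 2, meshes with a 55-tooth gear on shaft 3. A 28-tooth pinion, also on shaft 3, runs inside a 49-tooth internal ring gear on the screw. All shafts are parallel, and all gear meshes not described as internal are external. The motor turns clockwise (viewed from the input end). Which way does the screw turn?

clockwise

the motor → shaft 2: external mesh, 1 reversal → CCW.
shaft 2 → shaft 3: external mesh, 1 reversal → CW.
shaft 3 → the screw: internal mesh, same direction → CW.
2 reversals in total — an even number — so the screw turns the same way as the motor.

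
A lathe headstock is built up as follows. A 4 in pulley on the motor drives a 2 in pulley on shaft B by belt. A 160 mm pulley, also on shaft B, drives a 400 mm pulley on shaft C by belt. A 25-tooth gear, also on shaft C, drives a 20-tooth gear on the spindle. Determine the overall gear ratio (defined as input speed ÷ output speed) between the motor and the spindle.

1

Each stage contributes driven/driver: belt 2/4 = 0.5, belt 400/160 = 2.5, gear mesh 20/25 = 0.8.
Overall: 0.5 × 2.5 × 0.8 = 1.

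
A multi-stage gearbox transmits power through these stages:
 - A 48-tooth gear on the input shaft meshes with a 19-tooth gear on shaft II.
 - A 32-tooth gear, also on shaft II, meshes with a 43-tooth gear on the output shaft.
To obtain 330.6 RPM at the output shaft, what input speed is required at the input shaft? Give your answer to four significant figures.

175.8 RPM

Overall ratio R = 0.39583 × 1.3438 = 0.5319.
Required input speed = output speed × R = 330.6 × 0.5319 = 175.85 RPM.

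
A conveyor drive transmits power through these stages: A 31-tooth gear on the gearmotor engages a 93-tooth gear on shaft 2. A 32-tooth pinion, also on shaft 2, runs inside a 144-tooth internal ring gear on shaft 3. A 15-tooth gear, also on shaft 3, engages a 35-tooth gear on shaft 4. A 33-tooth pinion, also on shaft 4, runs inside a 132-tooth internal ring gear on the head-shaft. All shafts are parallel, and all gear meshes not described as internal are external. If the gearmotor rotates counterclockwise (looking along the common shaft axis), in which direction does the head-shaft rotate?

the gearmotor → shaft 2: external mesh, 1 reversal → CW.
shaft 2 → shaft 3: internal mesh, same direction → CW.
shaft 3 → shaft 4: external mesh, 1 reversal → CCW.
shaft 4 → the head-shaft: internal mesh, same direction → CCW.
2 reversals in total — an even number — so the head-shaft turns the same way as the gearmotor.

counterclockwise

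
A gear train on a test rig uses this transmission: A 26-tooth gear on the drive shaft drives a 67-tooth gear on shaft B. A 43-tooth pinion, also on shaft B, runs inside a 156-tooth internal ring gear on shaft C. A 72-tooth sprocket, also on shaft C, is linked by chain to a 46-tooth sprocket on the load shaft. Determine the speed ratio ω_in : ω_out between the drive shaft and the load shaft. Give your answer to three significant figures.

Each stage contributes driven/driver: gear mesh 67/26 = 2.5769, internal gear 156/43 = 3.6279, chain 46/72 = 0.63889.
Overall: 2.5769 × 3.6279 × 0.63889 = 5.9729.

5.97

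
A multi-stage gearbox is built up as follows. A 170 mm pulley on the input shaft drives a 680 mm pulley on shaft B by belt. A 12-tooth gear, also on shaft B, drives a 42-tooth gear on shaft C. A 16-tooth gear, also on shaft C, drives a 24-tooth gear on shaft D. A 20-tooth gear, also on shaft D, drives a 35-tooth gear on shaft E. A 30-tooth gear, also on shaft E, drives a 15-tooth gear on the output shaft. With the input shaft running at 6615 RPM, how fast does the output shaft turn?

360 RPM

the input shaft → shaft B (belt, 680/170): 6615 ÷ 4 = 1653.8 RPM
shaft B → shaft C (gear mesh, 42/12): 1653.8 ÷ 3.5 = 472.5 RPM
shaft C → shaft D (gear mesh, 24/16): 472.5 ÷ 1.5 = 315 RPM
shaft D → shaft E (gear mesh, 35/20): 315 ÷ 1.75 = 180 RPM
shaft E → the output shaft (gear mesh, 15/30): 180 ÷ 0.5 = 360 RPM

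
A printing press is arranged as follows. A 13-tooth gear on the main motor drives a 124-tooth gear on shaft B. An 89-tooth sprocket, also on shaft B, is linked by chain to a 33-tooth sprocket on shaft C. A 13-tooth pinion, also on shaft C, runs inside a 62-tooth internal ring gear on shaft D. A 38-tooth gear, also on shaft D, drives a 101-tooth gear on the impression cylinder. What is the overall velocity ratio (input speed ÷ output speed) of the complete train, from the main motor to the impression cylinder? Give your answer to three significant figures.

Each stage contributes driven/driver: gear mesh 124/13 = 9.5385, chain 33/89 = 0.37079, internal gear 62/13 = 4.7692, gear mesh 101/38 = 2.6579.
Overall: 9.5385 × 0.37079 × 4.7692 × 2.6579 = 44.832.

44.8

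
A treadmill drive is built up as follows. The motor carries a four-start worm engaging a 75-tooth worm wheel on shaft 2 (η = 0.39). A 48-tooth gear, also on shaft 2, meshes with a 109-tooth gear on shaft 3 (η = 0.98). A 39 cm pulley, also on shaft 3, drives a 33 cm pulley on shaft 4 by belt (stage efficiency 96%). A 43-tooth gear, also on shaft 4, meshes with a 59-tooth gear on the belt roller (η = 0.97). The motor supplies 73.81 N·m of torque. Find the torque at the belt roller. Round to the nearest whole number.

Worm: ratio = 75/4 = 18.75; torque at shaft 2 = 73.81 × 18.75 × 0.39 = 539.74 N·m.
Gear mesh: ratio = 109/48 = 2.2708; torque at shaft 3 = 539.74 × 2.2708 × 0.98 = 1201.1 N·m.
Belt: ratio = 33/39 = 0.84615; torque at shaft 4 = 1201.1 × 0.84615 × 0.96 = 975.69 N·m.
Gear mesh: ratio = 59/43 = 1.3721; torque at the belt roller = 975.69 × 1.3721 × 0.97 = 1298.6 N·m.

1299 N·m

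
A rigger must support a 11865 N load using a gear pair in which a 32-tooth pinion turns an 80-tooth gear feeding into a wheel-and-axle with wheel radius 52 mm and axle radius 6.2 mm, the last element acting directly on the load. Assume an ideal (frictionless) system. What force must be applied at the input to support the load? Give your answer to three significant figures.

Gear pair MA = 80/32 = 2.5.
Wheel-and-axle MA = R/r = 52/6.2 = 8.3871.
Combined ideal MA = 2.5 × 8.3871 = 20.968.
Effort = load / MA = 11865 / 20.968 = 565.87 N.

566 N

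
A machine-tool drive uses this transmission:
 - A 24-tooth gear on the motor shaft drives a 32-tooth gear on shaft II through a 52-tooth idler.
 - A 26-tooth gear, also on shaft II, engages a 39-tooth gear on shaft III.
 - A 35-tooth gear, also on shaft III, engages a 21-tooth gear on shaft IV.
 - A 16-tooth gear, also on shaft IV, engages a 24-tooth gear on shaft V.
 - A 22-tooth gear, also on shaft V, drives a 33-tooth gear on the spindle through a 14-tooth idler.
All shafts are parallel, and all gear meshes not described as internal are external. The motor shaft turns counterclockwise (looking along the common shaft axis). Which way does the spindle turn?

clockwise

the motor shaft → shaft II: driver → idler → driven is 2 external meshes, 2 reversals → CCW.
shaft II → shaft III: external mesh, 1 reversal → CW.
shaft III → shaft IV: external mesh, 1 reversal → CCW.
shaft IV → shaft V: external mesh, 1 reversal → CW.
shaft V → the spindle: driver → idler → driven is 2 external meshes, 2 reversals → CW.
7 reversals in total — an odd number — so the spindle turns opposite to the motor shaft.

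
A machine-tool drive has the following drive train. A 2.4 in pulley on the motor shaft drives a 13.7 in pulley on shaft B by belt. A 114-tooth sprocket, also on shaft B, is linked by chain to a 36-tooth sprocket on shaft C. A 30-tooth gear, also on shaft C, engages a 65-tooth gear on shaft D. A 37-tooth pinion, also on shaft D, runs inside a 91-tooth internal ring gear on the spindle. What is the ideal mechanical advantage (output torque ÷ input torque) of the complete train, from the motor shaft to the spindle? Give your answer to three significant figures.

Each stage contributes driven/driver: belt 13.7/2.4 = 5.7083, chain 36/114 = 0.31579, gear mesh 65/30 = 2.1667, internal gear 91/37 = 2.4595.
Overall: 5.7083 × 0.31579 × 2.1667 × 2.4595 = 9.6059.

9.61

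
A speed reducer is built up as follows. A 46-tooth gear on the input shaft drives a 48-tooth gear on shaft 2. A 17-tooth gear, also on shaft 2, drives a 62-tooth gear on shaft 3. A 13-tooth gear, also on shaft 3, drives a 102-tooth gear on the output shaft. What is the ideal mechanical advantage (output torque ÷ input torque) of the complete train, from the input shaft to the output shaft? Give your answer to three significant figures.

Each stage contributes driven/driver: gear mesh 48/46 = 1.0435, gear mesh 62/17 = 3.6471, gear mesh 102/13 = 7.8462.
Overall: 1.0435 × 3.6471 × 7.8462 = 29.86.

29.9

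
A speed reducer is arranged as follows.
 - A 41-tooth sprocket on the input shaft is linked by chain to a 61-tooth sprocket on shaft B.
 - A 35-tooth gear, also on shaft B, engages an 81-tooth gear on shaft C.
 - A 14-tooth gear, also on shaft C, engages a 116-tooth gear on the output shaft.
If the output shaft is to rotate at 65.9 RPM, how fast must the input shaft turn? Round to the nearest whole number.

1880 RPM

Overall ratio R = 1.4878 × 2.3143 × 8.2857 = 28.529.
Required input speed = output speed × R = 65.9 × 28.529 = 1880.1 RPM.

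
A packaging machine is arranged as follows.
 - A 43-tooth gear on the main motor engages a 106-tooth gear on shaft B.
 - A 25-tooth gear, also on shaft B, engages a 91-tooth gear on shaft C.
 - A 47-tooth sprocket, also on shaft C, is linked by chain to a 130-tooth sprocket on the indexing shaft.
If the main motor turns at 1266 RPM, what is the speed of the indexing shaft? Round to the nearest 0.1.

51.0 RPM

the main motor → shaft B (gear mesh, 106/43): 1266 ÷ 2.4651 = 513.57 RPM
shaft B → shaft C (gear mesh, 91/25): 513.57 ÷ 3.64 = 141.09 RPM
shaft C → the indexing shaft (chain, 130/47): 141.09 ÷ 2.766 = 51.009 RPM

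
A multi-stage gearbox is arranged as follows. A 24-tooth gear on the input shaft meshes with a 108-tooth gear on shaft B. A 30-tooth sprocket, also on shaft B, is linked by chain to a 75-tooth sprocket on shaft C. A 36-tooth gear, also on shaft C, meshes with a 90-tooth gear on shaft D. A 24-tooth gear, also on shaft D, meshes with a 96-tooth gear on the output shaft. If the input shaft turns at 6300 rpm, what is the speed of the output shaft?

Gear mesh: ratio = 108/24 = 4.5, so shaft B turns at 6300 / 4.5 = 1400 rpm.
Chain: ratio = 75/30 = 2.5, so shaft C turns at 1400 / 2.5 = 560 rpm.
Gear mesh: ratio = 90/36 = 2.5, so shaft D turns at 560 / 2.5 = 224 rpm.
Gear mesh: ratio = 96/24 = 4, so the output shaft turns at 224 / 4 = 56 rpm.

56 rpm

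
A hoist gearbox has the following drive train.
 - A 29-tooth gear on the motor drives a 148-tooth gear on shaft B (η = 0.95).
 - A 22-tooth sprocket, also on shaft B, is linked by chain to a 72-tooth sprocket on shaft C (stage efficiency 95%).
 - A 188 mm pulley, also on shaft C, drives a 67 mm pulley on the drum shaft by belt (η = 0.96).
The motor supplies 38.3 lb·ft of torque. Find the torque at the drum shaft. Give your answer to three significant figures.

198 lb·ft

Gear mesh: ratio = 148/29 = 5.1034; torque at shaft B = 38.3 × 5.1034 × 0.95 = 185.69 lb·ft.
Chain: ratio = 72/22 = 3.2727; torque at shaft C = 185.69 × 3.2727 × 0.95 = 577.32 lb·ft.
Belt: ratio = 67/188 = 0.35638; torque at the drum shaft = 577.32 × 0.35638 × 0.96 = 197.52 lb·ft.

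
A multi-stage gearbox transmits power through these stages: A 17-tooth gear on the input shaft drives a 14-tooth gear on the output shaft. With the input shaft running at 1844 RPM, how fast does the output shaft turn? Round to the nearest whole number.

Gear mesh: ratio = 14/17 = 0.82353, so the output shaft turns at 1844 / 0.82353 = 2239.1 RPM.

2239 RPM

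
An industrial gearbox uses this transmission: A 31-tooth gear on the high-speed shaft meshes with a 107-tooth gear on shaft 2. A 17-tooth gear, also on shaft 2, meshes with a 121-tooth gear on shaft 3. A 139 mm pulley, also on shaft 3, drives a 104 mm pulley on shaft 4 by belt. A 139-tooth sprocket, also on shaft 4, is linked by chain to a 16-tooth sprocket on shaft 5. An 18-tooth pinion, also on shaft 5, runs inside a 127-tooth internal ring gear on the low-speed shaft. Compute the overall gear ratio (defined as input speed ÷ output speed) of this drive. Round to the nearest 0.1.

Each stage contributes driven/driver: gear mesh 107/31 = 3.4516, gear mesh 121/17 = 7.1176, belt 104/139 = 0.7482, chain 16/139 = 0.11511, internal gear 127/18 = 7.0556.
Overall: 3.4516 × 7.1176 × 0.7482 × 0.11511 × 7.0556 = 14.928.

14.9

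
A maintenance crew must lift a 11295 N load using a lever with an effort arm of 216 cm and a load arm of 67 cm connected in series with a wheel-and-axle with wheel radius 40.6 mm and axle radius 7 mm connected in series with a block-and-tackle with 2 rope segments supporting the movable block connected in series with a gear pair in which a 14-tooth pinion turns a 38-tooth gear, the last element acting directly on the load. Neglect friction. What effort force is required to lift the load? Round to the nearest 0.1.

Lever MA = effort arm / load arm = 216/67 = 3.2239.
Wheel-and-axle MA = R/r = 40.6/7 = 5.8.
Block-and-tackle MA = number of supporting rope parts = 2.
Gear pair MA = 38/14 = 2.7143.
Combined ideal MA = 3.2239 × 5.8 × 2 × 2.7143 = 101.51.
Effort = load / MA = 11295 / 101.51 = 111.27 N.

111.3 N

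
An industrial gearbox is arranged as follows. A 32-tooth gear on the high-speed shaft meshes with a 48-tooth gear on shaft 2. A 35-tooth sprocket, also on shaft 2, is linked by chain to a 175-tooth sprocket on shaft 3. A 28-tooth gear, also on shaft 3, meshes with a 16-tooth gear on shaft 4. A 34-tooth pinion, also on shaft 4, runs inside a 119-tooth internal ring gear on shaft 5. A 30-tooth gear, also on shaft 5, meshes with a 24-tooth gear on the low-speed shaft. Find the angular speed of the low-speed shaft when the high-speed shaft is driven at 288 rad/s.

24 rad/s

the high-speed shaft → shaft 2 (gear mesh, 48/32): 288 ÷ 1.5 = 192 rad/s
shaft 2 → shaft 3 (chain, 175/35): 192 ÷ 5 = 38.4 rad/s
shaft 3 → shaft 4 (gear mesh, 16/28): 38.4 ÷ 0.57143 = 67.2 rad/s
shaft 4 → shaft 5 (internal gear, 119/34): 67.2 ÷ 3.5 = 19.2 rad/s
shaft 5 → the low-speed shaft (gear mesh, 24/30): 19.2 ÷ 0.8 = 24 rad/s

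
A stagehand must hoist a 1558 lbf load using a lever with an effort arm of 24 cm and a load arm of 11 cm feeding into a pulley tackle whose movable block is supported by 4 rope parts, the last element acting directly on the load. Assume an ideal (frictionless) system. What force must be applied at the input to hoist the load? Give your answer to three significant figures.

Lever MA = effort arm / load arm = 24/11 = 2.1818.
Block-and-tackle MA = number of supporting rope parts = 4.
Combined ideal MA = 2.1818 × 4 = 8.7273.
Effort = load / MA = 1558 / 8.7273 = 178.52 lbf.

179 lbf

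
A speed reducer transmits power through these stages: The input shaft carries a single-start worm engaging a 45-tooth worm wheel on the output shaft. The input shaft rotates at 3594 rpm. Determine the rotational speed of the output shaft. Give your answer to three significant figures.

79.9 rpm

worm 45/1 = 45 → 3594/45 = 79.867 rpm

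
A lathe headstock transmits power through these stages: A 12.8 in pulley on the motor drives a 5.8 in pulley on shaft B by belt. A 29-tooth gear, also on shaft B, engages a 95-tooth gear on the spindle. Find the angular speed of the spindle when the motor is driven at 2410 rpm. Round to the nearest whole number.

1624 rpm

belt 5.8/12.8 = 0.45312 → 2410/0.45312 = 5318.6 rpm
gear mesh 95/29 = 3.2759 → 5318.6/3.2759 = 1623.6 rpm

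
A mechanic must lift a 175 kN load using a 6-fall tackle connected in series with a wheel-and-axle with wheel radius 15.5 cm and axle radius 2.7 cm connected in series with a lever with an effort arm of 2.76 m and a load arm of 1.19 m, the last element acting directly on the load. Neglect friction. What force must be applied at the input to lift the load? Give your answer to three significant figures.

2.19 kN

Block-and-tackle MA = number of supporting rope parts = 6.
Wheel-and-axle MA = R/r = 15.5/2.7 = 5.7407.
Lever MA = effort arm / load arm = 2.76/1.19 = 2.3193.
Combined ideal MA = 6 × 5.7407 × 2.3193 = 79.888.
Effort = load / MA = 175 / 79.888 = 2.1906 kN.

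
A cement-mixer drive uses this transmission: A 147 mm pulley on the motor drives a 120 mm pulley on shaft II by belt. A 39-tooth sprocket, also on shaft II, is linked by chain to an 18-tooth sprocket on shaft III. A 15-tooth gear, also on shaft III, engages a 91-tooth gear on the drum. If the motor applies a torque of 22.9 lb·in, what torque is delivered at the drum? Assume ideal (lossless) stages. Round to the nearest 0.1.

After the belt (120/147): 22.9 × 0.81633 = 18.694 lb·in
After the chain (18/39): 18.694 × 0.46154 = 8.6279 lb·in
After the gear mesh (91/15): 8.6279 × 6.0667 = 52.343 lb·in

52.3 lb·in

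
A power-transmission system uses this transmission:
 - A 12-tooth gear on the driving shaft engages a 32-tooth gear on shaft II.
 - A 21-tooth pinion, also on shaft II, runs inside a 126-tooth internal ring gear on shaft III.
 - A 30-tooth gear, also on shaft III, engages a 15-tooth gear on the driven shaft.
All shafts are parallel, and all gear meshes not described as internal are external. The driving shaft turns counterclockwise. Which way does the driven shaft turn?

the driving shaft → shaft II: external mesh, 1 reversal → CW.
shaft II → shaft III: internal mesh, same direction → CW.
shaft III → the driven shaft: external mesh, 1 reversal → CCW.
2 reversals in total — an even number — so the driven shaft turns the same way as the driving shaft.

counterclockwise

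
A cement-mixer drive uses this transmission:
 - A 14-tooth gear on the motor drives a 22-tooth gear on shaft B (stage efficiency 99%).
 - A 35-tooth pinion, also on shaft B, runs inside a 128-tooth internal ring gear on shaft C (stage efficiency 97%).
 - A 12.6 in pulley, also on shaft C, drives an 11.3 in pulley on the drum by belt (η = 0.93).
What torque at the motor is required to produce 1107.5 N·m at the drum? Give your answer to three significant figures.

Overall ratio R = 1.5714 × 3.6571 × 0.89683 = 5.154; overall efficiency η = 0.99 × 0.97 × 0.93 = 0.8931.
Input torque = output torque / (R × η) = 1107.5 / (5.154 × 0.8931) = 240.61 N·m.

241 N·m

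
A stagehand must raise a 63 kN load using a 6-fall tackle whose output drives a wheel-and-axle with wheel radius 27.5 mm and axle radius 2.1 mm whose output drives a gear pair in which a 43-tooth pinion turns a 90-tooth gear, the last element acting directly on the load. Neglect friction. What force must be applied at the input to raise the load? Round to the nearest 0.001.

0.383 kN

Block-and-tackle MA = number of supporting rope parts = 6.
Wheel-and-axle MA = R/r = 27.5/2.1 = 13.095.
Gear pair MA = 90/43 = 2.093.
Combined ideal MA = 6 × 13.095 × 2.093 = 164.45.
Effort = load / MA = 63 / 164.45 = 0.38309 kN.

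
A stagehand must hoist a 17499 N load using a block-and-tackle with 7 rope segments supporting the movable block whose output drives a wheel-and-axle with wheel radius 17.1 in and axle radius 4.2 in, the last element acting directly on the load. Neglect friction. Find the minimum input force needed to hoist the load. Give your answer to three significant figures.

614 N

Block-and-tackle MA = number of supporting rope parts = 7.
Wheel-and-axle MA = R/r = 17.1/4.2 = 4.0714.
Combined ideal MA = 7 × 4.0714 = 28.5.
Effort = load / MA = 17499 / 28.5 = 614 N.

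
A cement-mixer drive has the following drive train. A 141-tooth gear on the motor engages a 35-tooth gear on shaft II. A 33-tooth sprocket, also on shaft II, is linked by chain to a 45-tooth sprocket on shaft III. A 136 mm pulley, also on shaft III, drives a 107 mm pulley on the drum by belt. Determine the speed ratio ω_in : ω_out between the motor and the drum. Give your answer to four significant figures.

0.2663

Each stage contributes driven/driver: gear mesh 35/141 = 0.24823, chain 45/33 = 1.3636, belt 107/136 = 0.78676.
Overall: 0.24823 × 1.3636 × 0.78676 = 0.26631.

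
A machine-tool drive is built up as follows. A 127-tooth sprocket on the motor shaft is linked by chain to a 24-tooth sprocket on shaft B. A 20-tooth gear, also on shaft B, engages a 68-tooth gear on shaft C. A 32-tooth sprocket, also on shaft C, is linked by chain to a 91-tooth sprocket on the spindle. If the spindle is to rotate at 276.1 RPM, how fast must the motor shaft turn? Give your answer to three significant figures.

504 RPM

Overall ratio R = 0.18898 × 3.4 × 2.8438 = 1.8272.
Required input speed = output speed × R = 276.1 × 1.8272 = 504.48 RPM.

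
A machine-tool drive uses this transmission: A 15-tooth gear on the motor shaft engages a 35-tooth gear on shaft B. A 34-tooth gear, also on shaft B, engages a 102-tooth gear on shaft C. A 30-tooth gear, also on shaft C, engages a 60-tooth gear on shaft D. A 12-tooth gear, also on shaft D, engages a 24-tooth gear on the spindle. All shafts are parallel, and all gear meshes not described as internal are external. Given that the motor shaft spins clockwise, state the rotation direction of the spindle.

clockwise

the motor shaft → shaft B: external mesh, 1 reversal → CCW.
shaft B → shaft C: external mesh, 1 reversal → CW.
shaft C → shaft D: external mesh, 1 reversal → CCW.
shaft D → the spindle: external mesh, 1 reversal → CW.
4 reversals in total — an even number — so the spindle turns the same way as the motor shaft.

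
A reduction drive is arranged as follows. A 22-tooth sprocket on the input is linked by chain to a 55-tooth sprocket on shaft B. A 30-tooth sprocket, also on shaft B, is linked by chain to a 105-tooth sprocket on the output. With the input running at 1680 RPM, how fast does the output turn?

192 RPM

Chain: ratio = 55/22 = 2.5, so shaft B turns at 1680 / 2.5 = 672 RPM.
Chain: ratio = 105/30 = 3.5, so the output turns at 672 / 3.5 = 192 RPM.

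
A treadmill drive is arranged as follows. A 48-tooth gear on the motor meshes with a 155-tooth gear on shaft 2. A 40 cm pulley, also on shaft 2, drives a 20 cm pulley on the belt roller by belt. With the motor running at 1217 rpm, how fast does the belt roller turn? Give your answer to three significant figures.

754 rpm

Gear mesh: ratio = 155/48 = 3.2292, so shaft 2 turns at 1217 / 3.2292 = 376.88 rpm.
Belt: ratio = 20/40 = 0.5, so the belt roller turns at 376.88 / 0.5 = 753.75 rpm.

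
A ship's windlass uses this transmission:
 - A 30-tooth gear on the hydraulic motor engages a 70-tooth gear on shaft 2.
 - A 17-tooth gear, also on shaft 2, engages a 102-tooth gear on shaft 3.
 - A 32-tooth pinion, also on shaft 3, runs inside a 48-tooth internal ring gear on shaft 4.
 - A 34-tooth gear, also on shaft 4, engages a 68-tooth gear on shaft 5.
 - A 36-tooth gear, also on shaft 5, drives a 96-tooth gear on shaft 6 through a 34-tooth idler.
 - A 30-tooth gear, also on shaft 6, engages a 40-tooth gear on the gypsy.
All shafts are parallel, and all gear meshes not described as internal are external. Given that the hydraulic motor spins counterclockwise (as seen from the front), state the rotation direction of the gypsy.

counterclockwise

the hydraulic motor → shaft 2: external mesh, 1 reversal → CW.
shaft 2 → shaft 3: external mesh, 1 reversal → CCW.
shaft 3 → shaft 4: internal mesh, same direction → CCW.
shaft 4 → shaft 5: external mesh, 1 reversal → CW.
shaft 5 → shaft 6: driver → idler → driven is 2 external meshes, 2 reversals → CW.
shaft 6 → the gypsy: external mesh, 1 reversal → CCW.
6 reversals in total — an even number — so the gypsy turns the same way as the hydraulic motor.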